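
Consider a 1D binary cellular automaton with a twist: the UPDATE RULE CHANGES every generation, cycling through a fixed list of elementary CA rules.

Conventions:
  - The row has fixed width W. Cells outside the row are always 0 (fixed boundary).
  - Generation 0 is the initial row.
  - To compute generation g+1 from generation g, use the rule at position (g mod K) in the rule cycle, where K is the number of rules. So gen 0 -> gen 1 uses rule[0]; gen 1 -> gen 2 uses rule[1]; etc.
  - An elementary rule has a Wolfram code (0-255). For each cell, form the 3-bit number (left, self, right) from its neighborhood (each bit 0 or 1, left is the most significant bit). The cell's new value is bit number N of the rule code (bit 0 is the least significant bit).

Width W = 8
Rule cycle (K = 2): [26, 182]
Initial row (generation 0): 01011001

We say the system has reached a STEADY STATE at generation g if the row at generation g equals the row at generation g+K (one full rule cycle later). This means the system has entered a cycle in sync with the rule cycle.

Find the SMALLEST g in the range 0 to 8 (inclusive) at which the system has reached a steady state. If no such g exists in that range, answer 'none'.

Answer: 4

Derivation:
Gen 0: 01011001
Gen 1 (rule 26): 10010110
Gen 2 (rule 182): 11111001
Gen 3 (rule 26): 10000110
Gen 4 (rule 182): 11001001
Gen 5 (rule 26): 10110110
Gen 6 (rule 182): 11001001
Gen 7 (rule 26): 10110110
Gen 8 (rule 182): 11001001
Gen 9 (rule 26): 10110110
Gen 10 (rule 182): 11001001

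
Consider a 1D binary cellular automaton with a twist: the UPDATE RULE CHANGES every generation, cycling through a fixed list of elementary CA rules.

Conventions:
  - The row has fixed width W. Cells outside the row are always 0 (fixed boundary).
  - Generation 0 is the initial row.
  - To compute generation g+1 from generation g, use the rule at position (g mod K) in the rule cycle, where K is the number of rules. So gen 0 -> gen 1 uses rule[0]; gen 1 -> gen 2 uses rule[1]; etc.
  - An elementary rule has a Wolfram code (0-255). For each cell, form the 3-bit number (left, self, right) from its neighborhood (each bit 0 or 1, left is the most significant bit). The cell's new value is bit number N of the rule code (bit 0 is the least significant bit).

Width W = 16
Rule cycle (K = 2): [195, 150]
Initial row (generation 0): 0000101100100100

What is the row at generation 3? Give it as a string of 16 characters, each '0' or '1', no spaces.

Gen 0: 0000101100100100
Gen 1 (rule 195): 1111000101001001
Gen 2 (rule 150): 0110101101111111
Gen 3 (rule 195): 1010000100111111

Answer: 1010000100111111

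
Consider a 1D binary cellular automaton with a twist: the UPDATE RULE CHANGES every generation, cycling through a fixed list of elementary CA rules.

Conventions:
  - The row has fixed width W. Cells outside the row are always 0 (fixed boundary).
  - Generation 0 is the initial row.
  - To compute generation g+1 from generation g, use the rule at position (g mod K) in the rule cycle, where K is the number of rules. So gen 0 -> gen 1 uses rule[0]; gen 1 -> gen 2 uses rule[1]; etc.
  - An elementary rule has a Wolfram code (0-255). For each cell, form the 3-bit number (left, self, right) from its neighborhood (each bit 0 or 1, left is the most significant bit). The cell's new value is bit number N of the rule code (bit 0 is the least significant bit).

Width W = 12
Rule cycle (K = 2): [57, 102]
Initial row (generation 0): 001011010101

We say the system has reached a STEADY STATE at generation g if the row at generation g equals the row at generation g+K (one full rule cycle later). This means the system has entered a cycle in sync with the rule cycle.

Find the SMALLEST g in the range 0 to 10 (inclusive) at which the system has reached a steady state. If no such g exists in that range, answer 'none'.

Gen 0: 001011010101
Gen 1 (rule 57): 100110101010
Gen 2 (rule 102): 101011111110
Gen 3 (rule 57): 010110000001
Gen 4 (rule 102): 111010000011
Gen 5 (rule 57): 100101111010
Gen 6 (rule 102): 101110001110
Gen 7 (rule 57): 011001101001
Gen 8 (rule 102): 101010111011
Gen 9 (rule 57): 010101100110
Gen 10 (rule 102): 111110101010
Gen 11 (rule 57): 100001010101
Gen 12 (rule 102): 100011111111

Answer: none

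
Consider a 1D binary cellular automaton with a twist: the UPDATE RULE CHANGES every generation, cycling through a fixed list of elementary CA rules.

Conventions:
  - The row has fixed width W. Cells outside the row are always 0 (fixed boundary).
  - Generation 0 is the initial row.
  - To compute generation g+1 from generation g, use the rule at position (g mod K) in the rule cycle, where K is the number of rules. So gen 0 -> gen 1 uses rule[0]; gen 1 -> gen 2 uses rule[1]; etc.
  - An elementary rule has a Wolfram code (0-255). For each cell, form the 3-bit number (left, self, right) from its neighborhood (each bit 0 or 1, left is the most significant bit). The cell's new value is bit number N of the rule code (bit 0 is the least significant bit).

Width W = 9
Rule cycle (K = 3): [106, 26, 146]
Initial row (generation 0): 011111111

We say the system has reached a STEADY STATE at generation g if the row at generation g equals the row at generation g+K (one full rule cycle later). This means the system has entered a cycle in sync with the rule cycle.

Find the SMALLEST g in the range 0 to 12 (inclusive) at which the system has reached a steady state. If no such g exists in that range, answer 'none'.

Answer: none

Derivation:
Gen 0: 011111111
Gen 1 (rule 106): 110000001
Gen 2 (rule 26): 101000010
Gen 3 (rule 146): 000100101
Gen 4 (rule 106): 001001010
Gen 5 (rule 26): 010110001
Gen 6 (rule 146): 100001010
Gen 7 (rule 106): 000010100
Gen 8 (rule 26): 000100010
Gen 9 (rule 146): 001010101
Gen 10 (rule 106): 010101010
Gen 11 (rule 26): 100000001
Gen 12 (rule 146): 010000010
Gen 13 (rule 106): 100000100
Gen 14 (rule 26): 010001010
Gen 15 (rule 146): 101010001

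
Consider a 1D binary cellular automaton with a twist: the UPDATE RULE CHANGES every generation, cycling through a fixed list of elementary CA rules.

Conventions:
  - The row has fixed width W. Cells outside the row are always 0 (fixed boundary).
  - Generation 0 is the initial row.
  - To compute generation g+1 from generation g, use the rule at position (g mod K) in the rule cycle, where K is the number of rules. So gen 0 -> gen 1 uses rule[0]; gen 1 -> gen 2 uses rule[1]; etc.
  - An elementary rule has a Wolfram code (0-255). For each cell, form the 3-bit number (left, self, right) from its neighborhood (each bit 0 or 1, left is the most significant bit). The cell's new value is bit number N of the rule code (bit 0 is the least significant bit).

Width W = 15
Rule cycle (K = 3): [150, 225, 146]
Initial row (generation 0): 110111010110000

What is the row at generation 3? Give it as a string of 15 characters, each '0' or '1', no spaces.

Answer: 010100001010100

Derivation:
Gen 0: 110111010110000
Gen 1 (rule 150): 000010010001000
Gen 2 (rule 225): 111000000100011
Gen 3 (rule 146): 010100001010100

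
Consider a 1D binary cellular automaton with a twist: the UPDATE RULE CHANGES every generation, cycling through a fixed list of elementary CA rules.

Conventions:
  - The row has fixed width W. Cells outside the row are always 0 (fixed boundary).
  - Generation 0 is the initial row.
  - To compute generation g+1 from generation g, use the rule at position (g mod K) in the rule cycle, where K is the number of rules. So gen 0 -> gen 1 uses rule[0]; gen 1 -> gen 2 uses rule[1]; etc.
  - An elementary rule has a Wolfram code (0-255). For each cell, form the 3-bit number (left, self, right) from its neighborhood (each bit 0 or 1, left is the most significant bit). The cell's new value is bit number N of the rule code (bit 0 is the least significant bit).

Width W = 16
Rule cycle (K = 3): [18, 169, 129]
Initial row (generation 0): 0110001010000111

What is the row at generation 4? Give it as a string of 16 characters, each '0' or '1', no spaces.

Answer: 0001000010000100

Derivation:
Gen 0: 0110001010000111
Gen 1 (rule 18): 1001010001001000
Gen 2 (rule 169): 0000100100000011
Gen 3 (rule 129): 1110000001111000
Gen 4 (rule 18): 0001000010000100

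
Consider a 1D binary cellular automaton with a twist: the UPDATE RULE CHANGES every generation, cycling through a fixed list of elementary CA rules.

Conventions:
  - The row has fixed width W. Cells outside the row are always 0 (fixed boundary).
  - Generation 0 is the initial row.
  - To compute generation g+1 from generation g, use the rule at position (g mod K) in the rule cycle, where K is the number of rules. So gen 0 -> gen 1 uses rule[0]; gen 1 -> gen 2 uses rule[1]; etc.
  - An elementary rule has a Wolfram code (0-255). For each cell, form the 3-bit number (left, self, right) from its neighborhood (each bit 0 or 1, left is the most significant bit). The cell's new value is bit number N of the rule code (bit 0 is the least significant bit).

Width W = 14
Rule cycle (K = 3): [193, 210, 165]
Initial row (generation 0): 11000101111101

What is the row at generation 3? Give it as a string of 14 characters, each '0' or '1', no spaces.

Gen 0: 11000101111101
Gen 1 (rule 193): 01010000111100
Gen 2 (rule 210): 10001001011110
Gen 3 (rule 165): 10101001101100

Answer: 10101001101100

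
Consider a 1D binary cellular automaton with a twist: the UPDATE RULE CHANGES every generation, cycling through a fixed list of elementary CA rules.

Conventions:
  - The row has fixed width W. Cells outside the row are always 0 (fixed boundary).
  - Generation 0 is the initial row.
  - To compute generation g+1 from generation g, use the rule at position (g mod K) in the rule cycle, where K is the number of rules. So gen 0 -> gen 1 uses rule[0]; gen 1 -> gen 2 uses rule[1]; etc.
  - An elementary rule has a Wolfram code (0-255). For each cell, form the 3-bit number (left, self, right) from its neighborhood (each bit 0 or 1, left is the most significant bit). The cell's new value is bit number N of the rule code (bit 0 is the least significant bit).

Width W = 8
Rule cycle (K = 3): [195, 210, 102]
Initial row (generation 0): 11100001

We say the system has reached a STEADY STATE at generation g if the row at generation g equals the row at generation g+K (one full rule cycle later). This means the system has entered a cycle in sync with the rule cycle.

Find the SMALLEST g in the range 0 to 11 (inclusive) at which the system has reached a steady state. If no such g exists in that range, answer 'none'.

Gen 0: 11100001
Gen 1 (rule 195): 01101110
Gen 2 (rule 210): 10100111
Gen 3 (rule 102): 11101001
Gen 4 (rule 195): 01100010
Gen 5 (rule 210): 10110101
Gen 6 (rule 102): 11011111
Gen 7 (rule 195): 01001111
Gen 8 (rule 210): 10110111
Gen 9 (rule 102): 11011001
Gen 10 (rule 195): 01001010
Gen 11 (rule 210): 10110001
Gen 12 (rule 102): 11010011
Gen 13 (rule 195): 01000101
Gen 14 (rule 210): 10101000

Answer: none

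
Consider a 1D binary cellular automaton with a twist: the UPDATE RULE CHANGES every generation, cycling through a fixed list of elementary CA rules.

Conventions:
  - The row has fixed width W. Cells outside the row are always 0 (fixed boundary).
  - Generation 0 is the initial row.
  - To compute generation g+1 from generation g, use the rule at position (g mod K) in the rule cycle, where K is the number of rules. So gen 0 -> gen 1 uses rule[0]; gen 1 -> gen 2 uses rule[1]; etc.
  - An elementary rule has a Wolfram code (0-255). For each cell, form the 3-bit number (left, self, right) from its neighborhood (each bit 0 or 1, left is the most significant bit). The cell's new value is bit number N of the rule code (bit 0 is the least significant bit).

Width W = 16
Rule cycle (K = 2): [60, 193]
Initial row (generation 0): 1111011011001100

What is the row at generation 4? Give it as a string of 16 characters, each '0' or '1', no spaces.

Answer: 1001001001011111

Derivation:
Gen 0: 1111011011001100
Gen 1 (rule 60): 1000110110101010
Gen 2 (rule 193): 0010010010000000
Gen 3 (rule 60): 0011011011000000
Gen 4 (rule 193): 1001001001011111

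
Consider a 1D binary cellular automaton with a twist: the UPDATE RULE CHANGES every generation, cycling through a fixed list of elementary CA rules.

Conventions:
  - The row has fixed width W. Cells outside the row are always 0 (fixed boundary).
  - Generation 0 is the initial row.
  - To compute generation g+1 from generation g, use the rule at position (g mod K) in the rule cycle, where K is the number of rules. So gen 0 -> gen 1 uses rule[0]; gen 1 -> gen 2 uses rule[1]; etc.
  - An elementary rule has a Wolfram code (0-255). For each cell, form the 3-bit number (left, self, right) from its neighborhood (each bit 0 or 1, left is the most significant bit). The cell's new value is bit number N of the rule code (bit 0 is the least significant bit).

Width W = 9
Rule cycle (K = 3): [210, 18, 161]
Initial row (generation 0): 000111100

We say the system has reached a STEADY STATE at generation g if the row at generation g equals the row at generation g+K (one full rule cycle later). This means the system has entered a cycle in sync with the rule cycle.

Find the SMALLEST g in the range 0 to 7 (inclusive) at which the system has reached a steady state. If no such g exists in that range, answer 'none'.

Answer: 0

Derivation:
Gen 0: 000111100
Gen 1 (rule 210): 001011110
Gen 2 (rule 18): 010000001
Gen 3 (rule 161): 000111100
Gen 4 (rule 210): 001011110
Gen 5 (rule 18): 010000001
Gen 6 (rule 161): 000111100
Gen 7 (rule 210): 001011110
Gen 8 (rule 18): 010000001
Gen 9 (rule 161): 000111100
Gen 10 (rule 210): 001011110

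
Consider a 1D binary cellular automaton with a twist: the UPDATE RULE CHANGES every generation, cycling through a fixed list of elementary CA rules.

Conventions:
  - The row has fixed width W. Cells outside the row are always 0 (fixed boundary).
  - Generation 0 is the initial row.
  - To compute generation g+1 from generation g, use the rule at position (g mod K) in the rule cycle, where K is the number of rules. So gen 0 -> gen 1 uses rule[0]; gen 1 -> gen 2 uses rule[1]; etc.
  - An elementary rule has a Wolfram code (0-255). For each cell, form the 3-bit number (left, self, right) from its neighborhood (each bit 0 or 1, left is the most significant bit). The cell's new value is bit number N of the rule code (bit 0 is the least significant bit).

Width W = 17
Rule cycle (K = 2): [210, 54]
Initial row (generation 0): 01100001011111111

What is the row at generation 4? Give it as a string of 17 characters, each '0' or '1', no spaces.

Gen 0: 01100001011111111
Gen 1 (rule 210): 10110010001111111
Gen 2 (rule 54): 11001111010000000
Gen 3 (rule 210): 01110111001000000
Gen 4 (rule 54): 10001000111100000

Answer: 10001000111100000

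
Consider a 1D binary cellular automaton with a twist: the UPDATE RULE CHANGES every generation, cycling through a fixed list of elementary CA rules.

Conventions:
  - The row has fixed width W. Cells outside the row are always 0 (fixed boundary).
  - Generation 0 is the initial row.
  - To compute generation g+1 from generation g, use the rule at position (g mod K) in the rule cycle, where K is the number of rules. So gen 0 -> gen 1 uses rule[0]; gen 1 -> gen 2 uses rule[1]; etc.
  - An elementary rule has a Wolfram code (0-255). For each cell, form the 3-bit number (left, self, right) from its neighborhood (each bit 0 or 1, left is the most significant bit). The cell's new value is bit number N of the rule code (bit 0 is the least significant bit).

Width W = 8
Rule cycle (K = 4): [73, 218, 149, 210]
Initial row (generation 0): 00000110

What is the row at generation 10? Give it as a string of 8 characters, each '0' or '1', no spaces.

Answer: 00000111

Derivation:
Gen 0: 00000110
Gen 1 (rule 73): 11110110
Gen 2 (rule 218): 11110111
Gen 3 (rule 149): 01100010
Gen 4 (rule 210): 10110101
Gen 5 (rule 73): 00110000
Gen 6 (rule 218): 01111000
Gen 7 (rule 149): 00110111
Gen 8 (rule 210): 01010011
Gen 9 (rule 73): 00000011
Gen 10 (rule 218): 00000111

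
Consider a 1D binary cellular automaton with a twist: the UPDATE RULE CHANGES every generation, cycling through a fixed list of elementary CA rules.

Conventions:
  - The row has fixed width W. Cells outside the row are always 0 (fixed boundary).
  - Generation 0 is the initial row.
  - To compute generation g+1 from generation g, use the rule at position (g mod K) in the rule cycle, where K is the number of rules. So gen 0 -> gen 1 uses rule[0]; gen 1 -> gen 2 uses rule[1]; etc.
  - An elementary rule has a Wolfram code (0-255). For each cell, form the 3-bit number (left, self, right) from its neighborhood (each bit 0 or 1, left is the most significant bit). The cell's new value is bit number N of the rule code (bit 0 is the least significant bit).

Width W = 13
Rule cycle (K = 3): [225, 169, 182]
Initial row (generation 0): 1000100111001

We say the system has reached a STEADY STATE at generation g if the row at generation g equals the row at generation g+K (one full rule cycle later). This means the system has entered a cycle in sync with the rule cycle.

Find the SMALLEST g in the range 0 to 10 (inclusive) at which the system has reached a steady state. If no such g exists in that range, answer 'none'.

Answer: none

Derivation:
Gen 0: 1000100111001
Gen 1 (rule 225): 0010000011000
Gen 2 (rule 169): 1000111010011
Gen 3 (rule 182): 1101010111100
Gen 4 (rule 225): 0110101011101
Gen 5 (rule 169): 0101010111010
Gen 6 (rule 182): 1111111010111
Gen 7 (rule 225): 0111111101011
Gen 8 (rule 169): 0111111010110
Gen 9 (rule 182): 1011110111001
Gen 10 (rule 225): 0101111011000
Gen 11 (rule 169): 0011110110011
Gen 12 (rule 182): 0101101001100
Gen 13 (rule 225): 0010110000101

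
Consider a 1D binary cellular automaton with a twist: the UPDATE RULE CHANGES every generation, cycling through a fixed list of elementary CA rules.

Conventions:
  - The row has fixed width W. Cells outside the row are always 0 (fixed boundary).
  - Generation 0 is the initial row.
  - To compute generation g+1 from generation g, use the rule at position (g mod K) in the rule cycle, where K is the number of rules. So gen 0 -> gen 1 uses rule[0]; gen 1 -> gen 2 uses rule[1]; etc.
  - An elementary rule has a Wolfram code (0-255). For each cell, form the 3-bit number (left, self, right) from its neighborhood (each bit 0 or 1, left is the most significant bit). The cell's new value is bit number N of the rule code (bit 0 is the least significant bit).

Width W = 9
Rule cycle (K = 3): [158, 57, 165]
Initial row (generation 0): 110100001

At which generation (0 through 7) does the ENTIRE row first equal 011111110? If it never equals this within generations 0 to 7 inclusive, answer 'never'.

Answer: 3

Derivation:
Gen 0: 110100001
Gen 1 (rule 158): 100110011
Gen 2 (rule 57): 010101010
Gen 3 (rule 165): 011111110
Gen 4 (rule 158): 111111101
Gen 5 (rule 57): 100000010
Gen 6 (rule 165): 101111010
Gen 7 (rule 158): 101110011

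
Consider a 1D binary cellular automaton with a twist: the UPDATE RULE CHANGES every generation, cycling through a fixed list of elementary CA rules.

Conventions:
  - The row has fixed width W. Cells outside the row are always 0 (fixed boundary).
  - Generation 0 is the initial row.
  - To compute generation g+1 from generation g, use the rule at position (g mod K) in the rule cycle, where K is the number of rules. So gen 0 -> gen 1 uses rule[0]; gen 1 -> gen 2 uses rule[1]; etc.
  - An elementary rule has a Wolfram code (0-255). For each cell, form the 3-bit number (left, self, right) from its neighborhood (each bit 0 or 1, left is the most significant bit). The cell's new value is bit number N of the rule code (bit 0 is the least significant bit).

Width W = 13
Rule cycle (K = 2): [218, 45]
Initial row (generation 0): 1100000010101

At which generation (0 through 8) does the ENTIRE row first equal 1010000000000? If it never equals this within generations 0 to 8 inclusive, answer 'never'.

Answer: never

Derivation:
Gen 0: 1100000010101
Gen 1 (rule 218): 1110000100000
Gen 2 (rule 45): 1000110101111
Gen 3 (rule 218): 0101110001111
Gen 4 (rule 45): 0111000101000
Gen 5 (rule 218): 1111101000100
Gen 6 (rule 45): 1000011010101
Gen 7 (rule 218): 0100111000000
Gen 8 (rule 45): 0100100011111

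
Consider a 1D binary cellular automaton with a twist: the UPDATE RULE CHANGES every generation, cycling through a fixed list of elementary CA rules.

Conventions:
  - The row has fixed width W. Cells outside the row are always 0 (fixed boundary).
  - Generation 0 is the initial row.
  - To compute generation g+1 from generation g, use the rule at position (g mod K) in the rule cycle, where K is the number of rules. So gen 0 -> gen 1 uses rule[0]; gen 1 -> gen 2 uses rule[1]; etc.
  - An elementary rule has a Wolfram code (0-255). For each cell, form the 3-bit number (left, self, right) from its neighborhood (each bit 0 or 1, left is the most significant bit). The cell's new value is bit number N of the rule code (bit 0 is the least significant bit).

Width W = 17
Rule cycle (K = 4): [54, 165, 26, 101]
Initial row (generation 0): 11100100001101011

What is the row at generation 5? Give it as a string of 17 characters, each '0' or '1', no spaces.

Gen 0: 11100100001101011
Gen 1 (rule 54): 00011110010011100
Gen 2 (rule 165): 11001100010001001
Gen 3 (rule 26): 10111010101010110
Gen 4 (rule 101): 11001111111111010
Gen 5 (rule 54): 00110000000000111

Answer: 00110000000000111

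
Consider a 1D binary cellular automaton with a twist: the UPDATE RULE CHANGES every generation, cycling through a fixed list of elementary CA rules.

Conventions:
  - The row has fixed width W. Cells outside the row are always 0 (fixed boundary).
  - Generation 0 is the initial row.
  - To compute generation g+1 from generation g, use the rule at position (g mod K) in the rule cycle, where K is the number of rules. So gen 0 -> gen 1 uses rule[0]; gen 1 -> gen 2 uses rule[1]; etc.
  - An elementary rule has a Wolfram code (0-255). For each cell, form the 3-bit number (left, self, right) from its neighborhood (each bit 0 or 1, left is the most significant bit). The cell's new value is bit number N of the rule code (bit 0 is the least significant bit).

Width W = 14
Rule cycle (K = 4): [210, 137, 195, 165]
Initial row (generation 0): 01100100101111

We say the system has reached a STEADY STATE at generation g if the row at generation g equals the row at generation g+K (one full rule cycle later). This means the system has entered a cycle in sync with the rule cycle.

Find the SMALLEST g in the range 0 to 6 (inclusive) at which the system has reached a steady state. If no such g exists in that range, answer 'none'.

Answer: none

Derivation:
Gen 0: 01100100101111
Gen 1 (rule 210): 10111011000111
Gen 2 (rule 137): 00110010010110
Gen 3 (rule 195): 11010100100010
Gen 4 (rule 165): 00111100101010
Gen 5 (rule 210): 01011111000001
Gen 6 (rule 137): 00011110011100
Gen 7 (rule 195): 11101110101101
Gen 8 (rule 165): 01010101110011
Gen 9 (rule 210): 10000000111101
Gen 10 (rule 137): 00111110111000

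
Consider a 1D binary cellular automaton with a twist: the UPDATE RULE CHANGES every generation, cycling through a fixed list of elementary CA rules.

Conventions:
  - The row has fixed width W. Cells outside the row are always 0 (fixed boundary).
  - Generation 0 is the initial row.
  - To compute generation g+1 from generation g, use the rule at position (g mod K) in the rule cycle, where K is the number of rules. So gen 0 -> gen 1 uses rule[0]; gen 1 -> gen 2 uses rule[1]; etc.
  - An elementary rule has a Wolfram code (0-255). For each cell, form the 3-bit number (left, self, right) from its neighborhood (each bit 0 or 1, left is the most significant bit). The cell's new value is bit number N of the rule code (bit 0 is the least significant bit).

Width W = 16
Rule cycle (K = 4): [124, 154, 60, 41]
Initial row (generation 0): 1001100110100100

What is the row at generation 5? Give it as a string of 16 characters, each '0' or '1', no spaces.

Gen 0: 1001100110100100
Gen 1 (rule 124): 1101110111110110
Gen 2 (rule 154): 1001100111100101
Gen 3 (rule 60): 1101010100010111
Gen 4 (rule 41): 1010101001001100
Gen 5 (rule 124): 1111111101101110

Answer: 1111111101101110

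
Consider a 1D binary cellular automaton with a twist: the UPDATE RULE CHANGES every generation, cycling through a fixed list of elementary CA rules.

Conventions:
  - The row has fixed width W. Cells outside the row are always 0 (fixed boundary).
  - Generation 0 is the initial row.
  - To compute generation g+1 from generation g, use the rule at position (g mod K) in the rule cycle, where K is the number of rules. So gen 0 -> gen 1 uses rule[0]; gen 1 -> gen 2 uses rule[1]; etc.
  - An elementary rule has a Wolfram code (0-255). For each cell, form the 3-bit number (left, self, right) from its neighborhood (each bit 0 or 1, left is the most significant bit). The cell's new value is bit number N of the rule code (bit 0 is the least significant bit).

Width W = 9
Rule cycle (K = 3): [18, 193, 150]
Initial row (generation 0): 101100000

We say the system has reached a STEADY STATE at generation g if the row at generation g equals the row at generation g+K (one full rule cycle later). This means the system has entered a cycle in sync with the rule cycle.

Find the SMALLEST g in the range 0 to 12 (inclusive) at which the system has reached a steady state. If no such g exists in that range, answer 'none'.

Answer: 4

Derivation:
Gen 0: 101100000
Gen 1 (rule 18): 000010000
Gen 2 (rule 193): 111000111
Gen 3 (rule 150): 010101010
Gen 4 (rule 18): 100000001
Gen 5 (rule 193): 001111100
Gen 6 (rule 150): 010111010
Gen 7 (rule 18): 100000001
Gen 8 (rule 193): 001111100
Gen 9 (rule 150): 010111010
Gen 10 (rule 18): 100000001
Gen 11 (rule 193): 001111100
Gen 12 (rule 150): 010111010
Gen 13 (rule 18): 100000001
Gen 14 (rule 193): 001111100
Gen 15 (rule 150): 010111010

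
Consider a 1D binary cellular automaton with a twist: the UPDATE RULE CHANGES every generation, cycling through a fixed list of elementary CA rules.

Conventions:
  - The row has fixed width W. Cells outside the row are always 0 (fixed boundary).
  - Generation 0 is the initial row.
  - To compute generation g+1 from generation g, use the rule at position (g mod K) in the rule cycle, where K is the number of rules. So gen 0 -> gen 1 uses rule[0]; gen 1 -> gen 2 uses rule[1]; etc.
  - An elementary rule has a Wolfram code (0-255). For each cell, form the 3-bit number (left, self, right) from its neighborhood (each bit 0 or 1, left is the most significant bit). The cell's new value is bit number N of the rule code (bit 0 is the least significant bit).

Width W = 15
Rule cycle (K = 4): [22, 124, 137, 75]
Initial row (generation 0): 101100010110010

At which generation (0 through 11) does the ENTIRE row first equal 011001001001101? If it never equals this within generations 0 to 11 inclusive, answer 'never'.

Answer: never

Derivation:
Gen 0: 101100010110010
Gen 1 (rule 22): 100010110001111
Gen 2 (rule 124): 110011111001001
Gen 3 (rule 137): 100011110000000
Gen 4 (rule 75): 001110010111111
Gen 5 (rule 22): 010001110000000
Gen 6 (rule 124): 011001011000000
Gen 7 (rule 137): 010000010011111
Gen 8 (rule 75): 100111100110001
Gen 9 (rule 22): 111000011001011
Gen 10 (rule 124): 101100011101111
Gen 11 (rule 137): 001001011001110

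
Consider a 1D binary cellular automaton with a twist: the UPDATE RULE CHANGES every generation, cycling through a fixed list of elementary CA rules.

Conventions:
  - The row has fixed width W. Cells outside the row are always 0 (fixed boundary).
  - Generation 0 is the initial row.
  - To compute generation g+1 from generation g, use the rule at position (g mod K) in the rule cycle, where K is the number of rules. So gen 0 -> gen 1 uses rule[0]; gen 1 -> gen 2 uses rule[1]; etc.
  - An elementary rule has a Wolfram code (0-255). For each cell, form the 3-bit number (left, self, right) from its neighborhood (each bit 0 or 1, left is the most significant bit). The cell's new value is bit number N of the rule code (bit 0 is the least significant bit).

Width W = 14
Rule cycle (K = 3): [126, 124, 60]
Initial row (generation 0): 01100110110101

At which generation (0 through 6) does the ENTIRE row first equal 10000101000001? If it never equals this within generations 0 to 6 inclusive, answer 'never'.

Gen 0: 01100110110101
Gen 1 (rule 126): 11111111111111
Gen 2 (rule 124): 10000000000001
Gen 3 (rule 60): 11000000000001
Gen 4 (rule 126): 11100000000011
Gen 5 (rule 124): 10110000000011
Gen 6 (rule 60): 11101000000010

Answer: never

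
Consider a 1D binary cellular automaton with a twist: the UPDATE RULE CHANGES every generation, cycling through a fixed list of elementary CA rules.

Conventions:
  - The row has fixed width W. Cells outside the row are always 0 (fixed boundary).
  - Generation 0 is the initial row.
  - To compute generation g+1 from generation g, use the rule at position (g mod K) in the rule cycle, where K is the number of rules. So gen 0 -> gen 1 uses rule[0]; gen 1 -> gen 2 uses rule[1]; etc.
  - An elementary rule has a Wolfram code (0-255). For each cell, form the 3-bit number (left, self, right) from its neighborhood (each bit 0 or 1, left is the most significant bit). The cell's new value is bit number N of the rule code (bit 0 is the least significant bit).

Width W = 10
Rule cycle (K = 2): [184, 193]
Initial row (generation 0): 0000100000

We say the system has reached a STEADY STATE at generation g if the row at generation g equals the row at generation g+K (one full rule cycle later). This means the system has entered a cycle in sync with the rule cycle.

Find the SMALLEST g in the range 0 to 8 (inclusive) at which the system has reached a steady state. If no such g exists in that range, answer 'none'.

Answer: none

Derivation:
Gen 0: 0000100000
Gen 1 (rule 184): 0000010000
Gen 2 (rule 193): 1111000111
Gen 3 (rule 184): 1110100110
Gen 4 (rule 193): 0110000010
Gen 5 (rule 184): 0101000001
Gen 6 (rule 193): 0000011100
Gen 7 (rule 184): 0000011010
Gen 8 (rule 193): 1111001000
Gen 9 (rule 184): 1110100100
Gen 10 (rule 193): 0110000001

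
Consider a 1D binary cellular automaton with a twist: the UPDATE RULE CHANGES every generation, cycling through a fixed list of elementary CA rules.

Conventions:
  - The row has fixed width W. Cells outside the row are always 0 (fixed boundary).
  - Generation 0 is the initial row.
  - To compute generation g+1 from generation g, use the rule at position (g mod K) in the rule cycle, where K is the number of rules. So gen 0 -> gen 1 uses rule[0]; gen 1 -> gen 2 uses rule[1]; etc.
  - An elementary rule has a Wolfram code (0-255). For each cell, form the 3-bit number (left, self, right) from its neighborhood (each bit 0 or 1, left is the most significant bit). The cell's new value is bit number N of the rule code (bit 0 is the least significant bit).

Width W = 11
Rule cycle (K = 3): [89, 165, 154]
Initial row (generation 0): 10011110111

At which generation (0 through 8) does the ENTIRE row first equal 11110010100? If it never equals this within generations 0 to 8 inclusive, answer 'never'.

Answer: 6

Derivation:
Gen 0: 10011110111
Gen 1 (rule 89): 01010010101
Gen 2 (rule 165): 01110011111
Gen 3 (rule 154): 11101111110
Gen 4 (rule 89): 10101000011
Gen 5 (rule 165): 11111011000
Gen 6 (rule 154): 11110010100
Gen 7 (rule 89): 10011000011
Gen 8 (rule 165): 10000011000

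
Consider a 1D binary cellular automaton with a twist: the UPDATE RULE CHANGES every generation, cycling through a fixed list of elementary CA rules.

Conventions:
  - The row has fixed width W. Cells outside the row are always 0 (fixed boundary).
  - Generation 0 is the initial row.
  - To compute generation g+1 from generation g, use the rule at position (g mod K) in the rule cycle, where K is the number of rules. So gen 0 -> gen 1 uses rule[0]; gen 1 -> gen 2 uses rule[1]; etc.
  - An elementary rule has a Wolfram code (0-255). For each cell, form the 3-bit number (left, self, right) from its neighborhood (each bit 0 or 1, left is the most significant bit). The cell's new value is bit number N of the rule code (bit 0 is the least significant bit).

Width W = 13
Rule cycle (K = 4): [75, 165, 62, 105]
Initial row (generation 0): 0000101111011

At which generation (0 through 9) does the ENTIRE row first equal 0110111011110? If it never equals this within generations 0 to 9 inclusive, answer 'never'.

Answer: never

Derivation:
Gen 0: 0000101111011
Gen 1 (rule 75): 1111001001011
Gen 2 (rule 165): 0110001001100
Gen 3 (rule 62): 1101011111010
Gen 4 (rule 105): 1110110001100
Gen 5 (rule 75): 1010110111101
Gen 6 (rule 165): 1111001011011
Gen 7 (rule 62): 1000111110110
Gen 8 (rule 105): 0010100011110
Gen 9 (rule 75): 1100001110010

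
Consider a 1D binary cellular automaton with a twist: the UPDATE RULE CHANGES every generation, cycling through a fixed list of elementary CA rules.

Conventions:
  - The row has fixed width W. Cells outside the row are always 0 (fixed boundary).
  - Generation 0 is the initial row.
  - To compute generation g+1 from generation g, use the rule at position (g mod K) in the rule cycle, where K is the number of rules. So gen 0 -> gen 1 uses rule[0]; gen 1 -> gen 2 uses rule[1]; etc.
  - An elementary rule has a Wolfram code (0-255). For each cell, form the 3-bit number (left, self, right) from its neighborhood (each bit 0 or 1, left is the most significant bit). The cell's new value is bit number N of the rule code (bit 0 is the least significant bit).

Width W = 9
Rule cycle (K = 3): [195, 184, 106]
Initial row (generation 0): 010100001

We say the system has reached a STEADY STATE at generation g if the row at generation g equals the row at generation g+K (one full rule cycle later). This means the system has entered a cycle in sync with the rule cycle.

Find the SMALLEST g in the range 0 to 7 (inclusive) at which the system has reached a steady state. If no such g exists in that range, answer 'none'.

Gen 0: 010100001
Gen 1 (rule 195): 100001110
Gen 2 (rule 184): 010001101
Gen 3 (rule 106): 100011110
Gen 4 (rule 195): 001101110
Gen 5 (rule 184): 001011101
Gen 6 (rule 106): 010110110
Gen 7 (rule 195): 100010010
Gen 8 (rule 184): 010001001
Gen 9 (rule 106): 100010010
Gen 10 (rule 195): 001100100

Answer: none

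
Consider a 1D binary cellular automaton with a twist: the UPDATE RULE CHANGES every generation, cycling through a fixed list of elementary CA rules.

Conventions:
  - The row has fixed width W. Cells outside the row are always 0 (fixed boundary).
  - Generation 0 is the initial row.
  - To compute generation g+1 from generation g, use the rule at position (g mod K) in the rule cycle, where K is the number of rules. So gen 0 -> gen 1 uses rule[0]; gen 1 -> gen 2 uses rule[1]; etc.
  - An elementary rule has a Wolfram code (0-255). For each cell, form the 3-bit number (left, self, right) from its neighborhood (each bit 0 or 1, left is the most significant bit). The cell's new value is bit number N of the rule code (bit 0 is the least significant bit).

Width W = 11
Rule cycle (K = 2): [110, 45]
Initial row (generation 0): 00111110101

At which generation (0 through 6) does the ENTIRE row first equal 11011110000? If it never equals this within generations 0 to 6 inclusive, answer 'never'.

Gen 0: 00111110101
Gen 1 (rule 110): 01100011111
Gen 2 (rule 45): 01001010000
Gen 3 (rule 110): 11011110000
Gen 4 (rule 45): 10110000111
Gen 5 (rule 110): 11110001101
Gen 6 (rule 45): 10000101011

Answer: 3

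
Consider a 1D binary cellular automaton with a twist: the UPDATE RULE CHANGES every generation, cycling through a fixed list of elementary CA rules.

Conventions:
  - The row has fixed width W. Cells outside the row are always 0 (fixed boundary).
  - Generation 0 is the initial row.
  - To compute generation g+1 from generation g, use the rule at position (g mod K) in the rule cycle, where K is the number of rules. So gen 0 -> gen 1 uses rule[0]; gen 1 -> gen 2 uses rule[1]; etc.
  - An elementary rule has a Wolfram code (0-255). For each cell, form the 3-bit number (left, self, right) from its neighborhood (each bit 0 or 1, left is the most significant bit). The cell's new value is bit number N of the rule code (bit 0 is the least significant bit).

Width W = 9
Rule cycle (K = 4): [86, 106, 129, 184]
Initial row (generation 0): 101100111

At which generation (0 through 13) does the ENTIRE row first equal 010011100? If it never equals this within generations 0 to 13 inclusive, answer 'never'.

Gen 0: 101100111
Gen 1 (rule 86): 100111001
Gen 2 (rule 106): 001101010
Gen 3 (rule 129): 100000000
Gen 4 (rule 184): 010000000
Gen 5 (rule 86): 111000000
Gen 6 (rule 106): 101000000
Gen 7 (rule 129): 000011111
Gen 8 (rule 184): 000011110
Gen 9 (rule 86): 000100011
Gen 10 (rule 106): 001000111
Gen 11 (rule 129): 100010010
Gen 12 (rule 184): 010001001
Gen 13 (rule 86): 111011111

Answer: never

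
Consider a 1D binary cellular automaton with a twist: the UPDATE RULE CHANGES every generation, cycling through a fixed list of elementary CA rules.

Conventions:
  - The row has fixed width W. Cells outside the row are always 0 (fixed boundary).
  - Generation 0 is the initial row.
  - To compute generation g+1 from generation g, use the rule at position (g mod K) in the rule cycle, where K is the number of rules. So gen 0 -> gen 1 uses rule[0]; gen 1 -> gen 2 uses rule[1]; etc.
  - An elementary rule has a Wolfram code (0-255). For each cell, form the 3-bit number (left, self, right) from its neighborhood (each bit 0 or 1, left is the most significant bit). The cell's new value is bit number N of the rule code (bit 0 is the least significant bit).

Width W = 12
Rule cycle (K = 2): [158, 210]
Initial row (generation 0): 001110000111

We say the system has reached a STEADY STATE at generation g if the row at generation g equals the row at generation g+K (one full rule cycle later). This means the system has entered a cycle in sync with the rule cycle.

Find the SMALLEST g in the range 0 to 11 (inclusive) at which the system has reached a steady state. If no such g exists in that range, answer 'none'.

Gen 0: 001110000111
Gen 1 (rule 158): 011101001110
Gen 2 (rule 210): 101100110111
Gen 3 (rule 158): 101011100110
Gen 4 (rule 210): 000001111011
Gen 5 (rule 158): 000011110010
Gen 6 (rule 210): 000101111101
Gen 7 (rule 158): 001101111001
Gen 8 (rule 210): 010100111110
Gen 9 (rule 158): 110111111101
Gen 10 (rule 210): 010011111100
Gen 11 (rule 158): 111111111010
Gen 12 (rule 210): 011111111001
Gen 13 (rule 158): 111111110111

Answer: none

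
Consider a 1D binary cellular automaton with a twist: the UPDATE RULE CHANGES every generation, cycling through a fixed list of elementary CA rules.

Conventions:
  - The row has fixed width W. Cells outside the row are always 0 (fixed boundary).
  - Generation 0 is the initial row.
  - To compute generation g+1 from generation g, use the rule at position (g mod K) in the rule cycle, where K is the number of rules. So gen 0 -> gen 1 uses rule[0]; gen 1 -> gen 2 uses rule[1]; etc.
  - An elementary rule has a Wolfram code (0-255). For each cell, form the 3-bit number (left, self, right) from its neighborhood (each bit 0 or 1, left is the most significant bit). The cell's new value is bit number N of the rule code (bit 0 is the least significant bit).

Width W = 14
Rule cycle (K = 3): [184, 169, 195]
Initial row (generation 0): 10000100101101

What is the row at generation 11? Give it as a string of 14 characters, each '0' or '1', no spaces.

Answer: 01010100000111

Derivation:
Gen 0: 10000100101101
Gen 1 (rule 184): 01000010011010
Gen 2 (rule 169): 00011000010100
Gen 3 (rule 195): 11101011100001
Gen 4 (rule 184): 11010111010000
Gen 5 (rule 169): 10101110100111
Gen 6 (rule 195): 00000110001011
Gen 7 (rule 184): 00000101000110
Gen 8 (rule 169): 11110010010100
Gen 9 (rule 195): 01110100100001
Gen 10 (rule 184): 01101010010000
Gen 11 (rule 169): 01010100000111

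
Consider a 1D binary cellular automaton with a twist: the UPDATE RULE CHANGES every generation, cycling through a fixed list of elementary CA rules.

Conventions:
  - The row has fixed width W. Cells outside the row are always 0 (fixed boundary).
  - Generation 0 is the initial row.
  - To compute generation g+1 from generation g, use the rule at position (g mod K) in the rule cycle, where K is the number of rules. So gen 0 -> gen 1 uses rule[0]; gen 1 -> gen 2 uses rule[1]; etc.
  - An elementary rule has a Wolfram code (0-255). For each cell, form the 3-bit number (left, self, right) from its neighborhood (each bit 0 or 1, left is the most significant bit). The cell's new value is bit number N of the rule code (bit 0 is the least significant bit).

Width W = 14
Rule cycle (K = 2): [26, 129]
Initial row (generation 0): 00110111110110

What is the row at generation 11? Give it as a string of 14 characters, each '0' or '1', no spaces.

Answer: 10000000001000

Derivation:
Gen 0: 00110111110110
Gen 1 (rule 26): 01100100000101
Gen 2 (rule 129): 00000001110000
Gen 3 (rule 26): 00000011001000
Gen 4 (rule 129): 11111000000011
Gen 5 (rule 26): 10000100000110
Gen 6 (rule 129): 00110001110000
Gen 7 (rule 26): 01101011001000
Gen 8 (rule 129): 00000000000011
Gen 9 (rule 26): 00000000000110
Gen 10 (rule 129): 11111111110000
Gen 11 (rule 26): 10000000001000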